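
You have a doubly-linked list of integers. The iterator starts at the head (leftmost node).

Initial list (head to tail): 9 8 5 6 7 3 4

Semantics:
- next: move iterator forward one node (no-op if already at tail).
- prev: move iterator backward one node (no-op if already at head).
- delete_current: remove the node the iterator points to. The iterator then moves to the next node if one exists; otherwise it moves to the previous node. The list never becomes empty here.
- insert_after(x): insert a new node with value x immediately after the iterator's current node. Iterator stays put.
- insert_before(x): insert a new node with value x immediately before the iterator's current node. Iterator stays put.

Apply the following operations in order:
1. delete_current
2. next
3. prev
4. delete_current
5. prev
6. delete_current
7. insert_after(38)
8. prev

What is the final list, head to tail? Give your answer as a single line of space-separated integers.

Answer: 6 38 7 3 4

Derivation:
After 1 (delete_current): list=[8, 5, 6, 7, 3, 4] cursor@8
After 2 (next): list=[8, 5, 6, 7, 3, 4] cursor@5
After 3 (prev): list=[8, 5, 6, 7, 3, 4] cursor@8
After 4 (delete_current): list=[5, 6, 7, 3, 4] cursor@5
After 5 (prev): list=[5, 6, 7, 3, 4] cursor@5
After 6 (delete_current): list=[6, 7, 3, 4] cursor@6
After 7 (insert_after(38)): list=[6, 38, 7, 3, 4] cursor@6
After 8 (prev): list=[6, 38, 7, 3, 4] cursor@6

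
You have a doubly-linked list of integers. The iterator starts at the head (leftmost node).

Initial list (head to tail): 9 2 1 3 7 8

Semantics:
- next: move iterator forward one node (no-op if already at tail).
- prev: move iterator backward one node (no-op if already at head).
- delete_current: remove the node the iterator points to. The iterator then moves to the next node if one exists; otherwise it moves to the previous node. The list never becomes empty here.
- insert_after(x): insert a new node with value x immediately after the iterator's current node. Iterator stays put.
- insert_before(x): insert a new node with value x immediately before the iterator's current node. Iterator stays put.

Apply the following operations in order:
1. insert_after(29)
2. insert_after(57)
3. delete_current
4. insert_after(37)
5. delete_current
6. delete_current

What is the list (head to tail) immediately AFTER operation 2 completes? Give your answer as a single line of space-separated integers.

After 1 (insert_after(29)): list=[9, 29, 2, 1, 3, 7, 8] cursor@9
After 2 (insert_after(57)): list=[9, 57, 29, 2, 1, 3, 7, 8] cursor@9

Answer: 9 57 29 2 1 3 7 8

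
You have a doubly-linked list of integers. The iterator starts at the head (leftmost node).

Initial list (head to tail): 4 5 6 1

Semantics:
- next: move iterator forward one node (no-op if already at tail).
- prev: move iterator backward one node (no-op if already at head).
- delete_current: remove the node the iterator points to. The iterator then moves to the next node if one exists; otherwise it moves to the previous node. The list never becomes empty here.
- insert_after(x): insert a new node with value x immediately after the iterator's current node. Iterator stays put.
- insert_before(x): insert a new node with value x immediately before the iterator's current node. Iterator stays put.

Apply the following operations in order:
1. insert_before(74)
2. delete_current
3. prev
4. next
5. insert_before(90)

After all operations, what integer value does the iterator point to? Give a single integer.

Answer: 5

Derivation:
After 1 (insert_before(74)): list=[74, 4, 5, 6, 1] cursor@4
After 2 (delete_current): list=[74, 5, 6, 1] cursor@5
After 3 (prev): list=[74, 5, 6, 1] cursor@74
After 4 (next): list=[74, 5, 6, 1] cursor@5
After 5 (insert_before(90)): list=[74, 90, 5, 6, 1] cursor@5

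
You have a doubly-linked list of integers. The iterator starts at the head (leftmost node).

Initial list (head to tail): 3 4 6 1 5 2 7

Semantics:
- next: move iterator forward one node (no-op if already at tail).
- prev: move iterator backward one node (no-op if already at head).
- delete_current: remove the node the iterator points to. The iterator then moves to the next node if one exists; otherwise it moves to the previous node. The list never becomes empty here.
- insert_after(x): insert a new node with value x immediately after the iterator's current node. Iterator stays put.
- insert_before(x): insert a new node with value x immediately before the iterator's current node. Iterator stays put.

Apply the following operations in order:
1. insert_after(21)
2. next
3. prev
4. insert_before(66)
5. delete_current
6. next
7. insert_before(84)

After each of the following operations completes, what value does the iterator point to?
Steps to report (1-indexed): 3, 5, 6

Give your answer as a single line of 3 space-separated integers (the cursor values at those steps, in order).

After 1 (insert_after(21)): list=[3, 21, 4, 6, 1, 5, 2, 7] cursor@3
After 2 (next): list=[3, 21, 4, 6, 1, 5, 2, 7] cursor@21
After 3 (prev): list=[3, 21, 4, 6, 1, 5, 2, 7] cursor@3
After 4 (insert_before(66)): list=[66, 3, 21, 4, 6, 1, 5, 2, 7] cursor@3
After 5 (delete_current): list=[66, 21, 4, 6, 1, 5, 2, 7] cursor@21
After 6 (next): list=[66, 21, 4, 6, 1, 5, 2, 7] cursor@4
After 7 (insert_before(84)): list=[66, 21, 84, 4, 6, 1, 5, 2, 7] cursor@4

Answer: 3 21 4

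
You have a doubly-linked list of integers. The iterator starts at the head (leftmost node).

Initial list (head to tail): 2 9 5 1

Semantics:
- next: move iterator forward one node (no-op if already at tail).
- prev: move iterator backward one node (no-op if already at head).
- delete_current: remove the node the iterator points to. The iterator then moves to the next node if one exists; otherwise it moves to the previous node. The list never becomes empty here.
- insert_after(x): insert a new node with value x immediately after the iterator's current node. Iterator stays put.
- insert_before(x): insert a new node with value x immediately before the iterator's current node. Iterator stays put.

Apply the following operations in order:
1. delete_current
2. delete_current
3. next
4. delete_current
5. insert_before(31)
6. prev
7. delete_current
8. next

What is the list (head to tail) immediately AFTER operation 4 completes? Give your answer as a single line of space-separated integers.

Answer: 5

Derivation:
After 1 (delete_current): list=[9, 5, 1] cursor@9
After 2 (delete_current): list=[5, 1] cursor@5
After 3 (next): list=[5, 1] cursor@1
After 4 (delete_current): list=[5] cursor@5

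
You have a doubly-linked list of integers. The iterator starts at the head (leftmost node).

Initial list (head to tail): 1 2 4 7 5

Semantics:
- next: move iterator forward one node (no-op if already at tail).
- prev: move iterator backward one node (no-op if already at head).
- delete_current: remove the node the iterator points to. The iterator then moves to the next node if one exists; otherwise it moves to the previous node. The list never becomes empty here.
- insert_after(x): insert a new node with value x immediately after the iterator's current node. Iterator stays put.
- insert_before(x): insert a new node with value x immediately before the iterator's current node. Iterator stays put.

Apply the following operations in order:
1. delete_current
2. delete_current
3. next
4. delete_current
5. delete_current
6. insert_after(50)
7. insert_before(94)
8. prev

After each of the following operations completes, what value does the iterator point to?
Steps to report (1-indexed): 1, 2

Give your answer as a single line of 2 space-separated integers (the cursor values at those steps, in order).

Answer: 2 4

Derivation:
After 1 (delete_current): list=[2, 4, 7, 5] cursor@2
After 2 (delete_current): list=[4, 7, 5] cursor@4
After 3 (next): list=[4, 7, 5] cursor@7
After 4 (delete_current): list=[4, 5] cursor@5
After 5 (delete_current): list=[4] cursor@4
After 6 (insert_after(50)): list=[4, 50] cursor@4
After 7 (insert_before(94)): list=[94, 4, 50] cursor@4
After 8 (prev): list=[94, 4, 50] cursor@94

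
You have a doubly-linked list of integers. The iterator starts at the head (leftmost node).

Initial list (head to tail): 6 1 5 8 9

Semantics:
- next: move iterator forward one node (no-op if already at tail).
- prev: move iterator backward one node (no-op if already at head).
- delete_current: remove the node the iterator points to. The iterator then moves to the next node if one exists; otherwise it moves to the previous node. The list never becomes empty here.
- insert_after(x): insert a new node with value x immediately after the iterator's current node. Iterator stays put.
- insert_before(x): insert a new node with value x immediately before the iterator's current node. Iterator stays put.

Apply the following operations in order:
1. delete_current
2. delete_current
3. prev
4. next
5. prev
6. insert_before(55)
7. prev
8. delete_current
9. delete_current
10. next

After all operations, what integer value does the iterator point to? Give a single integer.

Answer: 9

Derivation:
After 1 (delete_current): list=[1, 5, 8, 9] cursor@1
After 2 (delete_current): list=[5, 8, 9] cursor@5
After 3 (prev): list=[5, 8, 9] cursor@5
After 4 (next): list=[5, 8, 9] cursor@8
After 5 (prev): list=[5, 8, 9] cursor@5
After 6 (insert_before(55)): list=[55, 5, 8, 9] cursor@5
After 7 (prev): list=[55, 5, 8, 9] cursor@55
After 8 (delete_current): list=[5, 8, 9] cursor@5
After 9 (delete_current): list=[8, 9] cursor@8
After 10 (next): list=[8, 9] cursor@9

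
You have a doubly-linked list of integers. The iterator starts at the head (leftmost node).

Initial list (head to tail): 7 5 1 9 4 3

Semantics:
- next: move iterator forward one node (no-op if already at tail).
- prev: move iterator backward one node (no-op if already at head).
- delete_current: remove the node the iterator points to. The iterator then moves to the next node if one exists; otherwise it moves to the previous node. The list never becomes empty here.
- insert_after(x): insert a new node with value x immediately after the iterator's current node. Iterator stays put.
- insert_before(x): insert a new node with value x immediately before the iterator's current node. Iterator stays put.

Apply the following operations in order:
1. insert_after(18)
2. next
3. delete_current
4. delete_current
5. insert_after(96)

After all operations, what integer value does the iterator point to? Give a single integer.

Answer: 1

Derivation:
After 1 (insert_after(18)): list=[7, 18, 5, 1, 9, 4, 3] cursor@7
After 2 (next): list=[7, 18, 5, 1, 9, 4, 3] cursor@18
After 3 (delete_current): list=[7, 5, 1, 9, 4, 3] cursor@5
After 4 (delete_current): list=[7, 1, 9, 4, 3] cursor@1
After 5 (insert_after(96)): list=[7, 1, 96, 9, 4, 3] cursor@1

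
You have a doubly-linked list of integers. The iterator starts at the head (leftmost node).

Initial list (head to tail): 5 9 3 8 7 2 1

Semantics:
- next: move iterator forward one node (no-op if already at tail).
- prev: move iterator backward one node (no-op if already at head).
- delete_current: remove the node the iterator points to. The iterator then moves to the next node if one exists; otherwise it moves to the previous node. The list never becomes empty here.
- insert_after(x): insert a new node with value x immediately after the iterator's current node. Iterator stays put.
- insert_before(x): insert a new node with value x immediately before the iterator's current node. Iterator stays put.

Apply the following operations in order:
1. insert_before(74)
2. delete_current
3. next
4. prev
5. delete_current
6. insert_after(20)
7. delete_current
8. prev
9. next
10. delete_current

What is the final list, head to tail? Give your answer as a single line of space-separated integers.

After 1 (insert_before(74)): list=[74, 5, 9, 3, 8, 7, 2, 1] cursor@5
After 2 (delete_current): list=[74, 9, 3, 8, 7, 2, 1] cursor@9
After 3 (next): list=[74, 9, 3, 8, 7, 2, 1] cursor@3
After 4 (prev): list=[74, 9, 3, 8, 7, 2, 1] cursor@9
After 5 (delete_current): list=[74, 3, 8, 7, 2, 1] cursor@3
After 6 (insert_after(20)): list=[74, 3, 20, 8, 7, 2, 1] cursor@3
After 7 (delete_current): list=[74, 20, 8, 7, 2, 1] cursor@20
After 8 (prev): list=[74, 20, 8, 7, 2, 1] cursor@74
After 9 (next): list=[74, 20, 8, 7, 2, 1] cursor@20
After 10 (delete_current): list=[74, 8, 7, 2, 1] cursor@8

Answer: 74 8 7 2 1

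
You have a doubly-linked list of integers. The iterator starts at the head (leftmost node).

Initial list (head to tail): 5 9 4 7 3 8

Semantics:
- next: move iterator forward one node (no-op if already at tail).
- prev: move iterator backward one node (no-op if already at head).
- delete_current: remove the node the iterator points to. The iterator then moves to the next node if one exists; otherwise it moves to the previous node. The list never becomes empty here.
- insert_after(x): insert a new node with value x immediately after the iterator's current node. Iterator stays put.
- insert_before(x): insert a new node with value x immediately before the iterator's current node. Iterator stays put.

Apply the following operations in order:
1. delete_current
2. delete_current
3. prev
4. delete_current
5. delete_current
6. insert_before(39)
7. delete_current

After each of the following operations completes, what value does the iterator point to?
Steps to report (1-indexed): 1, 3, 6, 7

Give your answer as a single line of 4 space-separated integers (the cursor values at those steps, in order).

After 1 (delete_current): list=[9, 4, 7, 3, 8] cursor@9
After 2 (delete_current): list=[4, 7, 3, 8] cursor@4
After 3 (prev): list=[4, 7, 3, 8] cursor@4
After 4 (delete_current): list=[7, 3, 8] cursor@7
After 5 (delete_current): list=[3, 8] cursor@3
After 6 (insert_before(39)): list=[39, 3, 8] cursor@3
After 7 (delete_current): list=[39, 8] cursor@8

Answer: 9 4 3 8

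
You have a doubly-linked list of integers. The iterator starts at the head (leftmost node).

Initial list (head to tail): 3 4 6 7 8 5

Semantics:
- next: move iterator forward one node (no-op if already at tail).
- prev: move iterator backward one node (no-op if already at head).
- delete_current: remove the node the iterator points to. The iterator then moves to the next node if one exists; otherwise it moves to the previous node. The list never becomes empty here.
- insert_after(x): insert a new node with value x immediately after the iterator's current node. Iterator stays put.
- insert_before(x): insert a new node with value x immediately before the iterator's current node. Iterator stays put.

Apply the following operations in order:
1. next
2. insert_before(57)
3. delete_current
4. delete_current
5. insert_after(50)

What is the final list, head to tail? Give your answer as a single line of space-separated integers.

After 1 (next): list=[3, 4, 6, 7, 8, 5] cursor@4
After 2 (insert_before(57)): list=[3, 57, 4, 6, 7, 8, 5] cursor@4
After 3 (delete_current): list=[3, 57, 6, 7, 8, 5] cursor@6
After 4 (delete_current): list=[3, 57, 7, 8, 5] cursor@7
After 5 (insert_after(50)): list=[3, 57, 7, 50, 8, 5] cursor@7

Answer: 3 57 7 50 8 5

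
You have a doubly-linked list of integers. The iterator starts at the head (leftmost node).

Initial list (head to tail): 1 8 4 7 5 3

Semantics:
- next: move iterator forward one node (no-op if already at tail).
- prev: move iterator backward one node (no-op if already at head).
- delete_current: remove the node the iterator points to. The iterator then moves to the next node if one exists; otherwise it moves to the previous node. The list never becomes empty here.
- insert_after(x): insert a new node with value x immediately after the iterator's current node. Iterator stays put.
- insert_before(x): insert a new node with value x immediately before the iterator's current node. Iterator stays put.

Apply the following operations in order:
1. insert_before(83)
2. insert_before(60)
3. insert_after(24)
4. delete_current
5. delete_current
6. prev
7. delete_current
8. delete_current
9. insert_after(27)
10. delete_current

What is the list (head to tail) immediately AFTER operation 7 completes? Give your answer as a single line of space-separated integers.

After 1 (insert_before(83)): list=[83, 1, 8, 4, 7, 5, 3] cursor@1
After 2 (insert_before(60)): list=[83, 60, 1, 8, 4, 7, 5, 3] cursor@1
After 3 (insert_after(24)): list=[83, 60, 1, 24, 8, 4, 7, 5, 3] cursor@1
After 4 (delete_current): list=[83, 60, 24, 8, 4, 7, 5, 3] cursor@24
After 5 (delete_current): list=[83, 60, 8, 4, 7, 5, 3] cursor@8
After 6 (prev): list=[83, 60, 8, 4, 7, 5, 3] cursor@60
After 7 (delete_current): list=[83, 8, 4, 7, 5, 3] cursor@8

Answer: 83 8 4 7 5 3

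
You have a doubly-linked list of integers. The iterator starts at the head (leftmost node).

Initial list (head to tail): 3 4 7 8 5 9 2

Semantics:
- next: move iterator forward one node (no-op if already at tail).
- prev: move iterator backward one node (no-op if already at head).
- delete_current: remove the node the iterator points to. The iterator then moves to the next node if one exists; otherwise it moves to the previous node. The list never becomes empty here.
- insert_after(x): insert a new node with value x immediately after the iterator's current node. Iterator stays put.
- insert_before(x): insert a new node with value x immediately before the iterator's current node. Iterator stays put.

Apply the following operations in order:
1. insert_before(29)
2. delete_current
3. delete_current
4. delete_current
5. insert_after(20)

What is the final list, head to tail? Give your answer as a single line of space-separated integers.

Answer: 29 8 20 5 9 2

Derivation:
After 1 (insert_before(29)): list=[29, 3, 4, 7, 8, 5, 9, 2] cursor@3
After 2 (delete_current): list=[29, 4, 7, 8, 5, 9, 2] cursor@4
After 3 (delete_current): list=[29, 7, 8, 5, 9, 2] cursor@7
After 4 (delete_current): list=[29, 8, 5, 9, 2] cursor@8
After 5 (insert_after(20)): list=[29, 8, 20, 5, 9, 2] cursor@8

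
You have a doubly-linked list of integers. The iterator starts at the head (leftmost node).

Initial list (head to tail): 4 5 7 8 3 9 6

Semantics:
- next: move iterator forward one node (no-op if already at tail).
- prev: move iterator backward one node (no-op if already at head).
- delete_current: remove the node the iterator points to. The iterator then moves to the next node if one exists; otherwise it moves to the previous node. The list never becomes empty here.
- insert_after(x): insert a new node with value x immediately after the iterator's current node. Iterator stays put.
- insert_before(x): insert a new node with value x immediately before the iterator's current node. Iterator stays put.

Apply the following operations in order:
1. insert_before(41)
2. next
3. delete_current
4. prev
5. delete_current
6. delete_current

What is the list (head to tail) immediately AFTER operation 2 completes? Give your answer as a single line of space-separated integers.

After 1 (insert_before(41)): list=[41, 4, 5, 7, 8, 3, 9, 6] cursor@4
After 2 (next): list=[41, 4, 5, 7, 8, 3, 9, 6] cursor@5

Answer: 41 4 5 7 8 3 9 6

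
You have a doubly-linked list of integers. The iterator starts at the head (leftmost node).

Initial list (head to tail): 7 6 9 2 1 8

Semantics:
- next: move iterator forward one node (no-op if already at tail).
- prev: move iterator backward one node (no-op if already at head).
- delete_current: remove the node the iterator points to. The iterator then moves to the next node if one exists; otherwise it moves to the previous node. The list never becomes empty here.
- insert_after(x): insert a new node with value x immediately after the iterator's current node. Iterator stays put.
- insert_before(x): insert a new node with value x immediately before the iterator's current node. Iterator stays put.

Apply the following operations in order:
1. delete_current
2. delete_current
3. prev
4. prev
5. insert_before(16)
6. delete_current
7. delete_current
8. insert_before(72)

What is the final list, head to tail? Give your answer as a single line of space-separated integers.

After 1 (delete_current): list=[6, 9, 2, 1, 8] cursor@6
After 2 (delete_current): list=[9, 2, 1, 8] cursor@9
After 3 (prev): list=[9, 2, 1, 8] cursor@9
After 4 (prev): list=[9, 2, 1, 8] cursor@9
After 5 (insert_before(16)): list=[16, 9, 2, 1, 8] cursor@9
After 6 (delete_current): list=[16, 2, 1, 8] cursor@2
After 7 (delete_current): list=[16, 1, 8] cursor@1
After 8 (insert_before(72)): list=[16, 72, 1, 8] cursor@1

Answer: 16 72 1 8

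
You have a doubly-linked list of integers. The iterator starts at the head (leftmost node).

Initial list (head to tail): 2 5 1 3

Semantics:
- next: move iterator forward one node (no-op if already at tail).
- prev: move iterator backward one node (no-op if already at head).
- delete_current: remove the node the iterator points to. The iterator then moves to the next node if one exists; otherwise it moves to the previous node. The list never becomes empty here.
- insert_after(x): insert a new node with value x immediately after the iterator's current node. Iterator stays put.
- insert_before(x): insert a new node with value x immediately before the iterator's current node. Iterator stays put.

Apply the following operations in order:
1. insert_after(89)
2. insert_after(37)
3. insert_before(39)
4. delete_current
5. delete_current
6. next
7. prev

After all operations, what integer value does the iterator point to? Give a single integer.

After 1 (insert_after(89)): list=[2, 89, 5, 1, 3] cursor@2
After 2 (insert_after(37)): list=[2, 37, 89, 5, 1, 3] cursor@2
After 3 (insert_before(39)): list=[39, 2, 37, 89, 5, 1, 3] cursor@2
After 4 (delete_current): list=[39, 37, 89, 5, 1, 3] cursor@37
After 5 (delete_current): list=[39, 89, 5, 1, 3] cursor@89
After 6 (next): list=[39, 89, 5, 1, 3] cursor@5
After 7 (prev): list=[39, 89, 5, 1, 3] cursor@89

Answer: 89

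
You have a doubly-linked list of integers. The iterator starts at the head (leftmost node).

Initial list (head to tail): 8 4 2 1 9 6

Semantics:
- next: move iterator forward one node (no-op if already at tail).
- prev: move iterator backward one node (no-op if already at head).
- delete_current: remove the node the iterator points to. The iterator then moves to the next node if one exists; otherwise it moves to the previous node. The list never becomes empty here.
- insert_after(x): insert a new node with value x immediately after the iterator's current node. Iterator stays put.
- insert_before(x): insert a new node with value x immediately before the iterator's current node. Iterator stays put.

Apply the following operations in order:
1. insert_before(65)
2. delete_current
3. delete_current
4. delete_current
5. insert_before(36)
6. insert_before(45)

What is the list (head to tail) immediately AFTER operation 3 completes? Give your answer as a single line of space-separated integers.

After 1 (insert_before(65)): list=[65, 8, 4, 2, 1, 9, 6] cursor@8
After 2 (delete_current): list=[65, 4, 2, 1, 9, 6] cursor@4
After 3 (delete_current): list=[65, 2, 1, 9, 6] cursor@2

Answer: 65 2 1 9 6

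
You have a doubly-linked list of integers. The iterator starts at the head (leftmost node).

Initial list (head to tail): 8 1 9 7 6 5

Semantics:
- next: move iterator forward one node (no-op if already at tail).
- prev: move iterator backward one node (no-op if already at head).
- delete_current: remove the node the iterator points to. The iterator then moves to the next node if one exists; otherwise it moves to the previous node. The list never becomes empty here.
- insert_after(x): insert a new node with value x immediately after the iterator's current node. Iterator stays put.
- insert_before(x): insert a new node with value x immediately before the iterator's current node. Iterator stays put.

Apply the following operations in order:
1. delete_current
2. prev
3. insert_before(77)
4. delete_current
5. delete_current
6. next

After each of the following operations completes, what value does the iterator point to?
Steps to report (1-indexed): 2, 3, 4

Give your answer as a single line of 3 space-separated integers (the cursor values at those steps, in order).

After 1 (delete_current): list=[1, 9, 7, 6, 5] cursor@1
After 2 (prev): list=[1, 9, 7, 6, 5] cursor@1
After 3 (insert_before(77)): list=[77, 1, 9, 7, 6, 5] cursor@1
After 4 (delete_current): list=[77, 9, 7, 6, 5] cursor@9
After 5 (delete_current): list=[77, 7, 6, 5] cursor@7
After 6 (next): list=[77, 7, 6, 5] cursor@6

Answer: 1 1 9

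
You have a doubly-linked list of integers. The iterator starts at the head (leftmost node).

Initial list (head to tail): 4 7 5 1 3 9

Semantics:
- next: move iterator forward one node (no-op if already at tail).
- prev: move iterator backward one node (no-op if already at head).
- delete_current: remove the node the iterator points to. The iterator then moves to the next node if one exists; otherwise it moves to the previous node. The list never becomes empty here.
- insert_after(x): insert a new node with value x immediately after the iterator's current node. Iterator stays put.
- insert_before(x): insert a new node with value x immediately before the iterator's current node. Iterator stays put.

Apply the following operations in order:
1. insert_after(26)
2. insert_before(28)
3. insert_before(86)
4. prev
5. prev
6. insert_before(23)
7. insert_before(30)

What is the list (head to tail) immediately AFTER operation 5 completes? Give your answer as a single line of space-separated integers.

Answer: 28 86 4 26 7 5 1 3 9

Derivation:
After 1 (insert_after(26)): list=[4, 26, 7, 5, 1, 3, 9] cursor@4
After 2 (insert_before(28)): list=[28, 4, 26, 7, 5, 1, 3, 9] cursor@4
After 3 (insert_before(86)): list=[28, 86, 4, 26, 7, 5, 1, 3, 9] cursor@4
After 4 (prev): list=[28, 86, 4, 26, 7, 5, 1, 3, 9] cursor@86
After 5 (prev): list=[28, 86, 4, 26, 7, 5, 1, 3, 9] cursor@28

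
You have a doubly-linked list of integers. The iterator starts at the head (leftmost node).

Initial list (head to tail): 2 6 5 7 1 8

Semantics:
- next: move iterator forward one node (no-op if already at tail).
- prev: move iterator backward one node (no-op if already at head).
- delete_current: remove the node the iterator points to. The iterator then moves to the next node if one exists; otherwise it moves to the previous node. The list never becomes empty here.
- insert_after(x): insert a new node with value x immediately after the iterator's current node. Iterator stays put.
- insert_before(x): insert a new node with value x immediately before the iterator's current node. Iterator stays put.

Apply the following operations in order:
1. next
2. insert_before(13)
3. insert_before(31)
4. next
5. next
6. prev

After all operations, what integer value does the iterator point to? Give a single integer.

Answer: 5

Derivation:
After 1 (next): list=[2, 6, 5, 7, 1, 8] cursor@6
After 2 (insert_before(13)): list=[2, 13, 6, 5, 7, 1, 8] cursor@6
After 3 (insert_before(31)): list=[2, 13, 31, 6, 5, 7, 1, 8] cursor@6
After 4 (next): list=[2, 13, 31, 6, 5, 7, 1, 8] cursor@5
After 5 (next): list=[2, 13, 31, 6, 5, 7, 1, 8] cursor@7
After 6 (prev): list=[2, 13, 31, 6, 5, 7, 1, 8] cursor@5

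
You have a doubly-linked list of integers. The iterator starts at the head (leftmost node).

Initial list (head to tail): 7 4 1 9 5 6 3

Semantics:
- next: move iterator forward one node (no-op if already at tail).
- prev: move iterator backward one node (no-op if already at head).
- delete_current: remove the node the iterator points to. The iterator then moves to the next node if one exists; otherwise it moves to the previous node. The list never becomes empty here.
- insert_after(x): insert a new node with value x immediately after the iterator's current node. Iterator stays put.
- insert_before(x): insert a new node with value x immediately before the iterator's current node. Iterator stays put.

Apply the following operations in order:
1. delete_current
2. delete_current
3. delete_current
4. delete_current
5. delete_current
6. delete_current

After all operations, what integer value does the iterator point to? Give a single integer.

After 1 (delete_current): list=[4, 1, 9, 5, 6, 3] cursor@4
After 2 (delete_current): list=[1, 9, 5, 6, 3] cursor@1
After 3 (delete_current): list=[9, 5, 6, 3] cursor@9
After 4 (delete_current): list=[5, 6, 3] cursor@5
After 5 (delete_current): list=[6, 3] cursor@6
After 6 (delete_current): list=[3] cursor@3

Answer: 3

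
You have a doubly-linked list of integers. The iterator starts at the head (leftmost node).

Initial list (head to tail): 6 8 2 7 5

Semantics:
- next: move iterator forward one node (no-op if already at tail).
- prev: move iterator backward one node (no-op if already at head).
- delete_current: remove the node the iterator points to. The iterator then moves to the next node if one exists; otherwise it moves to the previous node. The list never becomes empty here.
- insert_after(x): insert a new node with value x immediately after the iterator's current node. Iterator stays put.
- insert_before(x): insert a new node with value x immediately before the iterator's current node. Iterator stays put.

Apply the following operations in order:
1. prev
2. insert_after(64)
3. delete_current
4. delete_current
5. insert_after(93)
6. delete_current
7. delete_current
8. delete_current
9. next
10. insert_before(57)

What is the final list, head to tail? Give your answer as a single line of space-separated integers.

After 1 (prev): list=[6, 8, 2, 7, 5] cursor@6
After 2 (insert_after(64)): list=[6, 64, 8, 2, 7, 5] cursor@6
After 3 (delete_current): list=[64, 8, 2, 7, 5] cursor@64
After 4 (delete_current): list=[8, 2, 7, 5] cursor@8
After 5 (insert_after(93)): list=[8, 93, 2, 7, 5] cursor@8
After 6 (delete_current): list=[93, 2, 7, 5] cursor@93
After 7 (delete_current): list=[2, 7, 5] cursor@2
After 8 (delete_current): list=[7, 5] cursor@7
After 9 (next): list=[7, 5] cursor@5
After 10 (insert_before(57)): list=[7, 57, 5] cursor@5

Answer: 7 57 5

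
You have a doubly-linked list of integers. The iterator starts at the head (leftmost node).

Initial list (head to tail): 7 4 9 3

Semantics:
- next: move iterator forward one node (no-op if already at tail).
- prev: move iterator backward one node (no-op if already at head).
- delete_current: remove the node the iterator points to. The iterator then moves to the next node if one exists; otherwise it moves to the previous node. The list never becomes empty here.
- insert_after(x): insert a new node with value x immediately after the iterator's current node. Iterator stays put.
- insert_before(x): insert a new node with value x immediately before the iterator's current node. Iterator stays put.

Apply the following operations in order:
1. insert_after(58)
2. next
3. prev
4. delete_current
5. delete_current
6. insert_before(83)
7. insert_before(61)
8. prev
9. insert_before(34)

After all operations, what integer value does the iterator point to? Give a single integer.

After 1 (insert_after(58)): list=[7, 58, 4, 9, 3] cursor@7
After 2 (next): list=[7, 58, 4, 9, 3] cursor@58
After 3 (prev): list=[7, 58, 4, 9, 3] cursor@7
After 4 (delete_current): list=[58, 4, 9, 3] cursor@58
After 5 (delete_current): list=[4, 9, 3] cursor@4
After 6 (insert_before(83)): list=[83, 4, 9, 3] cursor@4
After 7 (insert_before(61)): list=[83, 61, 4, 9, 3] cursor@4
After 8 (prev): list=[83, 61, 4, 9, 3] cursor@61
After 9 (insert_before(34)): list=[83, 34, 61, 4, 9, 3] cursor@61

Answer: 61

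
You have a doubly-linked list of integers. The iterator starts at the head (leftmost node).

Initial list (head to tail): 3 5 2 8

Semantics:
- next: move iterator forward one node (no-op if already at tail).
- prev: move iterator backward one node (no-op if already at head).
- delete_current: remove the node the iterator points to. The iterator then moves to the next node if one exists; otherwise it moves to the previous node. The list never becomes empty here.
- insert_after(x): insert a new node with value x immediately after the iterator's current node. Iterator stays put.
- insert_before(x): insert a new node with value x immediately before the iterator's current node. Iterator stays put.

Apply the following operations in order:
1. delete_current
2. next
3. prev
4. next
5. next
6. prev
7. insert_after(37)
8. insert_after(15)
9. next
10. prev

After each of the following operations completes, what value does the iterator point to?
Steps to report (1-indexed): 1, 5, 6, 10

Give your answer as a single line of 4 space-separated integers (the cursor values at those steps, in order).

Answer: 5 8 2 2

Derivation:
After 1 (delete_current): list=[5, 2, 8] cursor@5
After 2 (next): list=[5, 2, 8] cursor@2
After 3 (prev): list=[5, 2, 8] cursor@5
After 4 (next): list=[5, 2, 8] cursor@2
After 5 (next): list=[5, 2, 8] cursor@8
After 6 (prev): list=[5, 2, 8] cursor@2
After 7 (insert_after(37)): list=[5, 2, 37, 8] cursor@2
After 8 (insert_after(15)): list=[5, 2, 15, 37, 8] cursor@2
After 9 (next): list=[5, 2, 15, 37, 8] cursor@15
After 10 (prev): list=[5, 2, 15, 37, 8] cursor@2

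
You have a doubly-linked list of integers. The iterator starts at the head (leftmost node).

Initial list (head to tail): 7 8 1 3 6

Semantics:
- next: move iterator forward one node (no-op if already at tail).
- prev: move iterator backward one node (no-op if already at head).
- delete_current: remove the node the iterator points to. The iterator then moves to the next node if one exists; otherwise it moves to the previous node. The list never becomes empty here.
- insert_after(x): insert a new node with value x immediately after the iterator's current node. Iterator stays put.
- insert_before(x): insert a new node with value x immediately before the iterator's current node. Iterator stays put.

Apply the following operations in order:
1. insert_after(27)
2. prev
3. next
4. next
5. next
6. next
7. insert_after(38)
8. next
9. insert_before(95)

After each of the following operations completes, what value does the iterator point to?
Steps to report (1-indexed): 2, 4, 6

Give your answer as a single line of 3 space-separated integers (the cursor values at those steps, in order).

After 1 (insert_after(27)): list=[7, 27, 8, 1, 3, 6] cursor@7
After 2 (prev): list=[7, 27, 8, 1, 3, 6] cursor@7
After 3 (next): list=[7, 27, 8, 1, 3, 6] cursor@27
After 4 (next): list=[7, 27, 8, 1, 3, 6] cursor@8
After 5 (next): list=[7, 27, 8, 1, 3, 6] cursor@1
After 6 (next): list=[7, 27, 8, 1, 3, 6] cursor@3
After 7 (insert_after(38)): list=[7, 27, 8, 1, 3, 38, 6] cursor@3
After 8 (next): list=[7, 27, 8, 1, 3, 38, 6] cursor@38
After 9 (insert_before(95)): list=[7, 27, 8, 1, 3, 95, 38, 6] cursor@38

Answer: 7 8 3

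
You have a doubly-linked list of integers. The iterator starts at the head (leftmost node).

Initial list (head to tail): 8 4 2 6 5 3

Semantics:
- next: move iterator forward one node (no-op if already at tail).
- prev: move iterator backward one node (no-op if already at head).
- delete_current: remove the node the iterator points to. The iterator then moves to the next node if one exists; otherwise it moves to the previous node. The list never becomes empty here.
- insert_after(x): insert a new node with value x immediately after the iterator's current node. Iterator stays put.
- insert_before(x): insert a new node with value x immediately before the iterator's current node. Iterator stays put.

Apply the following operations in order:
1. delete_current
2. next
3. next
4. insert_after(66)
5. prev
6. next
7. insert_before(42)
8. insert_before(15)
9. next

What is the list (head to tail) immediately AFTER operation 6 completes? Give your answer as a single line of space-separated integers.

Answer: 4 2 6 66 5 3

Derivation:
After 1 (delete_current): list=[4, 2, 6, 5, 3] cursor@4
After 2 (next): list=[4, 2, 6, 5, 3] cursor@2
After 3 (next): list=[4, 2, 6, 5, 3] cursor@6
After 4 (insert_after(66)): list=[4, 2, 6, 66, 5, 3] cursor@6
After 5 (prev): list=[4, 2, 6, 66, 5, 3] cursor@2
After 6 (next): list=[4, 2, 6, 66, 5, 3] cursor@6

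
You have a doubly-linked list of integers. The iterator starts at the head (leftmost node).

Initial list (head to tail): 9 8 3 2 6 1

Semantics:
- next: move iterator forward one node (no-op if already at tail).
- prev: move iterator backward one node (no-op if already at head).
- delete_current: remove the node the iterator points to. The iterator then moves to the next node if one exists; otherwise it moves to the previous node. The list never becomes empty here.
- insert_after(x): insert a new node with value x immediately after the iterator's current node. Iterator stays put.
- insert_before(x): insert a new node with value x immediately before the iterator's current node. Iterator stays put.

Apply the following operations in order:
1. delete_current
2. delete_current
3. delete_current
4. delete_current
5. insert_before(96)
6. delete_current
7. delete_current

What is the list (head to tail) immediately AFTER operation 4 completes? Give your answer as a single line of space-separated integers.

Answer: 6 1

Derivation:
After 1 (delete_current): list=[8, 3, 2, 6, 1] cursor@8
After 2 (delete_current): list=[3, 2, 6, 1] cursor@3
After 3 (delete_current): list=[2, 6, 1] cursor@2
After 4 (delete_current): list=[6, 1] cursor@6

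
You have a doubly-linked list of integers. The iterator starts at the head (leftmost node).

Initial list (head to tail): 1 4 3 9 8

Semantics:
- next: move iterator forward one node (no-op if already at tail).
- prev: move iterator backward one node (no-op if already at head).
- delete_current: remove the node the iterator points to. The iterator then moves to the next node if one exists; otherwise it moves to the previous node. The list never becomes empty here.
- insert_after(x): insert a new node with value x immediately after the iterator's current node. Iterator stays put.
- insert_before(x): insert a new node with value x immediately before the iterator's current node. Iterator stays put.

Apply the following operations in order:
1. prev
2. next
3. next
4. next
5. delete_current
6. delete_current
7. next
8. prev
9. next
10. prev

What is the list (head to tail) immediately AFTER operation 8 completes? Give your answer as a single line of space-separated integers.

After 1 (prev): list=[1, 4, 3, 9, 8] cursor@1
After 2 (next): list=[1, 4, 3, 9, 8] cursor@4
After 3 (next): list=[1, 4, 3, 9, 8] cursor@3
After 4 (next): list=[1, 4, 3, 9, 8] cursor@9
After 5 (delete_current): list=[1, 4, 3, 8] cursor@8
After 6 (delete_current): list=[1, 4, 3] cursor@3
After 7 (next): list=[1, 4, 3] cursor@3
After 8 (prev): list=[1, 4, 3] cursor@4

Answer: 1 4 3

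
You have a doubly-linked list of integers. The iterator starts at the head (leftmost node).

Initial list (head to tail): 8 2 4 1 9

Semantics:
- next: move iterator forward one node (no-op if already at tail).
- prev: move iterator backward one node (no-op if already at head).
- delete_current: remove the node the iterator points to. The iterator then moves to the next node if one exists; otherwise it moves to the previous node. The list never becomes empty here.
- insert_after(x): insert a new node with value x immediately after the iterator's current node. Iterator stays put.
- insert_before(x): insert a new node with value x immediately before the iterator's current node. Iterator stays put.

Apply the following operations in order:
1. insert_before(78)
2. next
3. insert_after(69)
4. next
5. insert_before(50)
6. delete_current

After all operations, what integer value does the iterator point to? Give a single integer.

Answer: 4

Derivation:
After 1 (insert_before(78)): list=[78, 8, 2, 4, 1, 9] cursor@8
After 2 (next): list=[78, 8, 2, 4, 1, 9] cursor@2
After 3 (insert_after(69)): list=[78, 8, 2, 69, 4, 1, 9] cursor@2
After 4 (next): list=[78, 8, 2, 69, 4, 1, 9] cursor@69
After 5 (insert_before(50)): list=[78, 8, 2, 50, 69, 4, 1, 9] cursor@69
After 6 (delete_current): list=[78, 8, 2, 50, 4, 1, 9] cursor@4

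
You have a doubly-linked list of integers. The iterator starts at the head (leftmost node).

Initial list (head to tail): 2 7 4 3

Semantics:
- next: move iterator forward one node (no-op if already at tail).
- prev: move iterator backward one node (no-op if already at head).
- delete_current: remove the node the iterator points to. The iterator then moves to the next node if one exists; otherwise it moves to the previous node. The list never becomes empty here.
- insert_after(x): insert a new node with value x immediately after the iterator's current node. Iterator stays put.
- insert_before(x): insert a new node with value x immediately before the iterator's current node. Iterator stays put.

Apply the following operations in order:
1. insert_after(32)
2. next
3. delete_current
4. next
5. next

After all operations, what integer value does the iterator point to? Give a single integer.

Answer: 3

Derivation:
After 1 (insert_after(32)): list=[2, 32, 7, 4, 3] cursor@2
After 2 (next): list=[2, 32, 7, 4, 3] cursor@32
After 3 (delete_current): list=[2, 7, 4, 3] cursor@7
After 4 (next): list=[2, 7, 4, 3] cursor@4
After 5 (next): list=[2, 7, 4, 3] cursor@3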